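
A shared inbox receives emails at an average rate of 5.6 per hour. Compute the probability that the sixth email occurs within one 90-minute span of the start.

Over the interval, μ = 5.6 × 1.5 = 8.4 (a 90-minute span = 1.5 hours).
The sixth arrival falls in the interval iff at least 6 events occur there: P(S_6 ≤ t) = P(N ≥ 6) = 1 − P(N ≤ 5) ≈ 0.8427.

0.8427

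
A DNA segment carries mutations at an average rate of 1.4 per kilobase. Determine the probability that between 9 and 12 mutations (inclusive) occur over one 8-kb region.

Over the interval, μ = 1.4 × 8 = 11.2 (an 8-kb region = 8 kilobases).
P(9 ≤ N ≤ 12) = Σ_{j=9}^{12} e^(−11.2) · 11.2^j/j! ≈ 0.4519.

0.4519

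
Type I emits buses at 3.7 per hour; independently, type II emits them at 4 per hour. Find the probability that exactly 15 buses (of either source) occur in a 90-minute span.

Independent Poisson processes superpose: combined rate λ = 3.7 + 4 = 7.7 per hour.
Over the interval, μ = 7.7 × 1.5 = 11.55 (a 90-minute span = 1.5 hours).
P(N = 15) = e^(−11.55) · 11.55^15/15! ≈ 0.0640.

0.0640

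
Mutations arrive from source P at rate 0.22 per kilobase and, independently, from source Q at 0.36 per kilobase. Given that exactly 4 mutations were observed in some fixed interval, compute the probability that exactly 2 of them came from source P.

0.3326

Given the total, each event is independently from source P with probability p = λ_P/(λ_P+λ_Q) = 0.22/0.58 ≈ 0.3793.
So K ~ Binomial(4, 0.22/0.58): P(K = 2) = C(4,2) · (0.22/0.58)^2 · (0.36/0.58)^2 ≈ 0.3326.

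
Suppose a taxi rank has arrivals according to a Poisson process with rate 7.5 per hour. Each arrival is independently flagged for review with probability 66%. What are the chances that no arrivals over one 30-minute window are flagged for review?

0.0842

Thinning: the arrivals that are flagged for review themselves form a Poisson process with rate 0.66 × 7.5 = 4.95 per hour.
Over the interval, μ = 4.95 × 0.5 = 2.475 (a 30-minute window = 0.5 hours).
P(N = 0) = e^(−2.475) · 2.475^0/0! ≈ 0.0842.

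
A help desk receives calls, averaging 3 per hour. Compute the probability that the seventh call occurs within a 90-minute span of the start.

Over the interval, μ = 3 × 1.5 = 4.5 (a 90-minute span = 1.5 hours).
The seventh arrival falls in the interval iff at least 7 events occur there: P(S_7 ≤ t) = P(N ≥ 7) = 1 − P(N ≤ 6) ≈ 0.1689.

0.1689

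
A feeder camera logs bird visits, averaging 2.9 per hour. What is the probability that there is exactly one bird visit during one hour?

With mean μ = 2.9 per hour,
P(N = 1) = e^(−μ) μ^1/1! = e^(−2.9) · 2.9^1/1 ≈ 0.1596.

0.1596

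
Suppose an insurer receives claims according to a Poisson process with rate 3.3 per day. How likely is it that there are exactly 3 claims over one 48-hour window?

Over the interval, μ = 3.3 × 2 = 6.6 (a 48-hour window = 2 days).
P(N = 3) = e^(−μ) μ^3/3! = e^(−6.6) · 6.6^3/6 ≈ 0.0652.

0.0652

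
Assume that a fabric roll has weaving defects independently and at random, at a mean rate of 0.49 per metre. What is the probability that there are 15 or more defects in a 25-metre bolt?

Over the interval, μ = 0.49 × 25 = 12.25 (a 25-metre bolt = 25 metres).
P(N ≥ 15) = 1 − P(N ≤ 14) = 1 − Σ_{j=0}^{14} e^(−μ) μ^j/j! ≈ 0.2511.

0.2511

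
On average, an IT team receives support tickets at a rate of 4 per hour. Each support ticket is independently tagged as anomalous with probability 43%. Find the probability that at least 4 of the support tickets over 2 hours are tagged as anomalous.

0.4504

Thinning: the support tickets that are tagged as anomalous themselves form a Poisson process with rate 0.43 × 4 = 1.72 per hour.
Over the interval, μ = 1.72 × 2 = 3.44 (2 hours).
P(N ≥ 4) = 1 − P(N ≤ 3) ≈ 0.4504.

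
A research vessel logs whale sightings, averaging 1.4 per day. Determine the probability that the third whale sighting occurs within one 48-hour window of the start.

Over the interval, μ = 1.4 × 2 = 2.8 (a 48-hour window = 2 days).
The third arrival falls in the interval iff at least 3 events occur there: P(S_3 ≤ t) = P(N ≥ 3) = 1 − P(N ≤ 2) ≈ 0.5305.

0.5305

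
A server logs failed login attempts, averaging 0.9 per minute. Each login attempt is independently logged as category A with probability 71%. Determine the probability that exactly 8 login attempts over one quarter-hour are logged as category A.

0.1215

Thinning: the login attempts that are logged as category A themselves form a Poisson process with rate 0.71 × 0.9 = 0.639 per minute.
Over the interval, μ = 0.639 × 15 = 9.585 (a quarter-hour = 15 minutes).
P(N = 8) = e^(−9.585) · 9.585^8/8! ≈ 0.1215.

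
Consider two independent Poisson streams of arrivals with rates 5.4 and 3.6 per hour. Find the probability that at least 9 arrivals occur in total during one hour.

0.5443

Independent Poisson processes superpose: combined rate λ = 5.4 + 3.6 = 9 per hour.
So μ = 9.
P(N ≥ 9) = 1 − P(N ≤ 8) ≈ 0.5443.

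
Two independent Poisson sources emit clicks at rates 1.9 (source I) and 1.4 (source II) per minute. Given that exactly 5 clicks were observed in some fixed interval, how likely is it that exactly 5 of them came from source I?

Given the total, each event is independently from source I with probability p = λ_I/(λ_I+λ_II) = 1.9/3.3 ≈ 0.5758.
So K ~ Binomial(5, 1.9/3.3): P(K = 5) = C(5,5) · (1.9/3.3)^5 · (1.4/3.3)^0 ≈ 0.0633.

0.0633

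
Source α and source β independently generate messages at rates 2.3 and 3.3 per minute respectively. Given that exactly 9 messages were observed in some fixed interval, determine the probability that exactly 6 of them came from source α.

Given the total, each event is independently from source α with probability p = λ_α/(λ_α+λ_β) = 2.3/5.6 ≈ 0.4107.
So K ~ Binomial(9, 2.3/5.6): P(K = 6) = C(9,6) · (2.3/5.6)^6 · (3.3/5.6)^3 ≈ 0.0825.

0.0825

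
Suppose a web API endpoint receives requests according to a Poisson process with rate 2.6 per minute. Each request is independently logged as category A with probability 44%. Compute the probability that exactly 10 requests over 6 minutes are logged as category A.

0.0668

Thinning: the requests that are logged as category A themselves form a Poisson process with rate 0.44 × 2.6 = 1.144 per minute.
Over the interval, μ = 1.144 × 6 = 6.864 (6 minutes).
P(N = 10) = e^(−6.864) · 6.864^10/10! ≈ 0.0668.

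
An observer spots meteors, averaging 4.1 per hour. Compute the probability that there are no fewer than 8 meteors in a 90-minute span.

0.2769

Over the interval, μ = 4.1 × 1.5 = 6.15 (a 90-minute span = 1.5 hours).
P(N ≥ 8) = 1 − P(N ≤ 7) = 1 − Σ_{j=0}^{7} e^(−μ) μ^j/j! ≈ 0.2769.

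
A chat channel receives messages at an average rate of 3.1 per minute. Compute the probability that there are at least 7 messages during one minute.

With mean μ = 3.1 per minute,
P(N ≥ 7) = 1 − P(N ≤ 6) = 1 − Σ_{j=0}^{6} e^(−μ) μ^j/j! ≈ 0.0388.

0.0388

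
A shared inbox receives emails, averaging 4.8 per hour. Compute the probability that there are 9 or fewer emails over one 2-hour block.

Over the interval, μ = 4.8 × 2 = 9.6 (a 2-hour block = 2 hours).
P(N ≤ 9) = Σ_{j=0}^{9} e^(−μ) μ^j/j! ≈ 0.5089.

0.5089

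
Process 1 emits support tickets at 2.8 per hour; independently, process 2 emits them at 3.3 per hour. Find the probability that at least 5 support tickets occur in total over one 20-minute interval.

Independent Poisson processes superpose: combined rate λ = 2.8 + 3.3 = 6.1 per hour.
Over the interval, μ = 6.1 × 1/3 ≈ 2.03333 (a 20-minute interval = 1/3 hours).
P(N ≥ 5) = 1 − P(N ≤ 4) ≈ 0.0557.

0.0557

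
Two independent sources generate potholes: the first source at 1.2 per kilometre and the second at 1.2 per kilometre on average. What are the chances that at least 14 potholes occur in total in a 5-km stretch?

Independent Poisson processes superpose: combined rate λ = 1.2 + 1.2 = 2.4 per kilometre.
Over the interval, μ = 2.4 × 5 = 12 (a 5-km stretch = 5 kilometres).
P(N ≥ 14) = 1 − P(N ≤ 13) ≈ 0.3185.

0.3185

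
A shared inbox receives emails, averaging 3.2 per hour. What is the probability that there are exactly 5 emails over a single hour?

With mean μ = 3.2 per hour,
P(N = 5) = e^(−μ) μ^5/5! = e^(−3.2) · 3.2^5/120 ≈ 0.1140.

0.1140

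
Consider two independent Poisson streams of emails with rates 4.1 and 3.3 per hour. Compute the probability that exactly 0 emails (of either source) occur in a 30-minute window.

Independent Poisson processes superpose: combined rate λ = 4.1 + 3.3 = 7.4 per hour.
Over the interval, μ = 7.4 × 0.5 = 3.7 (a 30-minute window = 0.5 hours).
P(N = 0) = e^(−3.7) · 3.7^0/0! ≈ 0.0247.

0.0247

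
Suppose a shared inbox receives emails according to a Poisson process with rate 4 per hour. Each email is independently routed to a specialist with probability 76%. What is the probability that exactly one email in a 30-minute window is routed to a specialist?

Thinning: the emails that are routed to a specialist themselves form a Poisson process with rate 0.76 × 4 = 3.04 per hour.
Over the interval, μ = 3.04 × 0.5 = 1.52 (a 30-minute window = 0.5 hours).
P(N = 1) = e^(−1.52) · 1.52^1/1! ≈ 0.3324.

0.3324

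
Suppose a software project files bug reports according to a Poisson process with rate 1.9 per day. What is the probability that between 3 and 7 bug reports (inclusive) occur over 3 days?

0.7074

Over the interval, μ = 1.9 × 3 = 5.7 (3 days).
P(3 ≤ N ≤ 7) = Σ_{j=3}^{7} e^(−5.7) · 5.7^j/j! ≈ 0.7074.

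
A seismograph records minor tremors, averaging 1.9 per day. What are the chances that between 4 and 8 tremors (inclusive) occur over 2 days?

0.5105

Over the interval, μ = 1.9 × 2 = 3.8 (2 days).
P(4 ≤ N ≤ 8) = Σ_{j=4}^{8} e^(−3.8) · 3.8^j/j! ≈ 0.5105.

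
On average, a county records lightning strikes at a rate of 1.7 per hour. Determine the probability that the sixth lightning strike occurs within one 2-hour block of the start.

0.1295

Over the interval, μ = 1.7 × 2 = 3.4 (a 2-hour block = 2 hours).
The sixth arrival falls in the interval iff at least 6 events occur there: P(S_6 ≤ t) = P(N ≥ 6) = 1 − P(N ≤ 5) ≈ 0.1295.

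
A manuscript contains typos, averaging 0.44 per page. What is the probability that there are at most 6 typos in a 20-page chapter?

Over the interval, μ = 0.44 × 20 = 8.8 (a 20-page chapter = 20 pages).
P(N ≤ 6) = Σ_{j=0}^{6} e^(−μ) μ^j/j! ≈ 0.2256.

0.2256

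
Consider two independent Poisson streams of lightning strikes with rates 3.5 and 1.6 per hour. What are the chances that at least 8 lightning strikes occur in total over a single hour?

0.1440

Independent Poisson processes superpose: combined rate λ = 3.5 + 1.6 = 5.1 per hour.
So μ = 5.1.
P(N ≥ 8) = 1 − P(N ≤ 7) ≈ 0.1440.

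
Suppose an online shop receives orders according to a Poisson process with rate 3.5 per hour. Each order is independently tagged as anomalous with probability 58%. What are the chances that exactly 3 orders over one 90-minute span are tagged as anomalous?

Thinning: the orders that are tagged as anomalous themselves form a Poisson process with rate 0.58 × 3.5 = 2.03 per hour.
Over the interval, μ = 2.03 × 1.5 = 3.045 (a 90-minute span = 1.5 hours).
P(N = 3) = e^(−3.045) · 3.045^3/3! ≈ 0.2240.

0.2240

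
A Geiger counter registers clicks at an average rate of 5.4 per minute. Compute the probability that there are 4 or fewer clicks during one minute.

With mean μ = 5.4 per minute,
P(N ≤ 4) = Σ_{j=0}^{4} e^(−μ) μ^j/j! ≈ 0.3733.

0.3733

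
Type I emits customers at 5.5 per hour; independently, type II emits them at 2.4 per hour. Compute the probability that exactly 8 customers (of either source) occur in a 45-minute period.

0.1006

Independent Poisson processes superpose: combined rate λ = 5.5 + 2.4 = 7.9 per hour.
Over the interval, μ = 7.9 × 0.75 = 5.925 (a 45-minute period = 0.75 hours).
P(N = 8) = e^(−5.925) · 5.925^8/8! ≈ 0.1006.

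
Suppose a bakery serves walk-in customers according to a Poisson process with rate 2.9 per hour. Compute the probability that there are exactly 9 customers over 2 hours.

Over the interval, μ = 2.9 × 2 = 5.8 (2 hours).
P(N = 9) = e^(−μ) μ^9/9! = e^(−5.8) · 5.8^9/362880 ≈ 0.0620.

0.0620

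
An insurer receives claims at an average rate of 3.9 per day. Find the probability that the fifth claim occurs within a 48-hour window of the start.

0.8883

Over the interval, μ = 3.9 × 2 = 7.8 (a 48-hour window = 2 days).
The fifth arrival falls in the interval iff at least 5 events occur there: P(S_5 ≤ t) = P(N ≥ 5) = 1 − P(N ≤ 4) ≈ 0.8883.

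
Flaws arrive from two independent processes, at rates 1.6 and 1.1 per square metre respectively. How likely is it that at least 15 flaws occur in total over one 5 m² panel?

Independent Poisson processes superpose: combined rate λ = 1.6 + 1.1 = 2.7 per square metre.
Over the interval, μ = 2.7 × 5 = 13.5 (a 5 m² panel = 5 square metres).
P(N ≥ 15) = 1 − P(N ≤ 14) ≈ 0.3767.

0.3767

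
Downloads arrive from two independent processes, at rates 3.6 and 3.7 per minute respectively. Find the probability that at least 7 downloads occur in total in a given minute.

0.5940

Independent Poisson processes superpose: combined rate λ = 3.6 + 3.7 = 7.3 per minute.
So μ = 7.3.
P(N ≥ 7) = 1 − P(N ≤ 6) ≈ 0.5940.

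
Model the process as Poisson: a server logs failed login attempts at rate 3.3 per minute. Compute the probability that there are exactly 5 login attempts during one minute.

With mean μ = 3.3 per minute,
P(N = 5) = e^(−μ) μ^5/5! = e^(−3.3) · 3.3^5/120 ≈ 0.1203.

0.1203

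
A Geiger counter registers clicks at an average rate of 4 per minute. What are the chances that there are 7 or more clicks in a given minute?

With mean μ = 4 per minute,
P(N ≥ 7) = 1 − P(N ≤ 6) = 1 − Σ_{j=0}^{6} e^(−μ) μ^j/j! ≈ 0.1107.

0.1107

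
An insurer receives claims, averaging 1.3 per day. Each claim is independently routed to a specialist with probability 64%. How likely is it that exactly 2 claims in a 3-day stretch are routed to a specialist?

Thinning: the claims that are routed to a specialist themselves form a Poisson process with rate 0.64 × 1.3 = 0.832 per day.
Over the interval, μ = 0.832 × 3 = 2.496 (a 3-day stretch = 3 days).
P(N = 2) = e^(−2.496) · 2.496^2/2! ≈ 0.2567.

0.2567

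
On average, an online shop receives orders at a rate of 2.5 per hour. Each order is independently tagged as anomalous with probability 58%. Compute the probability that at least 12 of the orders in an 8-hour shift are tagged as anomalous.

0.4920

Thinning: the orders that are tagged as anomalous themselves form a Poisson process with rate 0.58 × 2.5 = 1.45 per hour.
Over the interval, μ = 1.45 × 8 = 11.6 (an 8-hour shift = 8 hours).
P(N ≥ 12) = 1 − P(N ≤ 11) ≈ 0.4920.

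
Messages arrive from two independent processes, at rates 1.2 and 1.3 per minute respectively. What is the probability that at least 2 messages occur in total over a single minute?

Independent Poisson processes superpose: combined rate λ = 1.2 + 1.3 = 2.5 per minute.
So μ = 2.5.
P(N ≥ 2) = 1 − P(N ≤ 1) ≈ 0.7127.

0.7127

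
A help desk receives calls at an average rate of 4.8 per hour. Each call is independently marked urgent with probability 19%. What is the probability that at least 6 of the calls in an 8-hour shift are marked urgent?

Thinning: the calls that are marked urgent themselves form a Poisson process with rate 0.19 × 4.8 = 0.912 per hour.
Over the interval, μ = 0.912 × 8 = 7.296 (an 8-hour shift = 8 hours).
P(N ≥ 6) = 1 − P(N ≤ 5) ≈ 0.7355.

0.7355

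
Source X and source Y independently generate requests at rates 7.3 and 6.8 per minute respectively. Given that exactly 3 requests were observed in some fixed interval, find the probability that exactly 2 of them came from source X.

Given the total, each event is independently from source X with probability p = λ_X/(λ_X+λ_Y) = 7.3/14.1 ≈ 0.5177.
So K ~ Binomial(3, 7.3/14.1): P(K = 2) = C(3,2) · (7.3/14.1)^2 · (6.8/14.1)^1 ≈ 0.3878.

0.3878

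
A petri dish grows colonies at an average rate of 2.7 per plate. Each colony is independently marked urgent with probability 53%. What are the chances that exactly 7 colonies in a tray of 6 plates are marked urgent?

Thinning: the colonies that are marked urgent themselves form a Poisson process with rate 0.53 × 2.7 = 1.431 per plate.
Over the interval, μ = 1.431 × 6 = 8.586 (a tray of 6 plates = 6 plates).
P(N = 7) = e^(−8.586) · 8.586^7/7! ≈ 0.1274.

0.1274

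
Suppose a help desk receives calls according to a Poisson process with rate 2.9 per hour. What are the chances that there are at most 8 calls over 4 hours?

0.1830

Over the interval, μ = 2.9 × 4 = 11.6 (4 hours).
P(N ≤ 8) = Σ_{j=0}^{8} e^(−μ) μ^j/j! ≈ 0.1830.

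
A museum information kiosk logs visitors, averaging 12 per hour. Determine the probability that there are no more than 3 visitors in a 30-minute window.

0.1512

Over the interval, μ = 12 × 0.5 = 6 (a 30-minute window = 0.5 hours).
P(N ≤ 3) = Σ_{j=0}^{3} e^(−μ) μ^j/j! ≈ 0.1512.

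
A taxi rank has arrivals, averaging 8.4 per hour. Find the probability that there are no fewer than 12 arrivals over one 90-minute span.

0.6050

Over the interval, μ = 8.4 × 1.5 = 12.6 (a 90-minute span = 1.5 hours).
P(N ≥ 12) = 1 − P(N ≤ 11) = 1 − Σ_{j=0}^{11} e^(−μ) μ^j/j! ≈ 0.6050.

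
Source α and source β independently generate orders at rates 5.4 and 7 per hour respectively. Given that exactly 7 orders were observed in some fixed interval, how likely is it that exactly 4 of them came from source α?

0.2265

Given the total, each event is independently from source α with probability p = λ_α/(λ_α+λ_β) = 5.4/12.4 ≈ 0.4355.
So K ~ Binomial(7, 5.4/12.4): P(K = 4) = C(7,4) · (5.4/12.4)^4 · (7/12.4)^3 ≈ 0.2265.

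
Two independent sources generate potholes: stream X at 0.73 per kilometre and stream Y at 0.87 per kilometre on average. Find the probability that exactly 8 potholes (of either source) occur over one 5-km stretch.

0.1396

Independent Poisson processes superpose: combined rate λ = 0.73 + 0.87 = 1.6 per kilometre.
Over the interval, μ = 1.6 × 5 = 8 (a 5-km stretch = 5 kilometres).
P(N = 8) = e^(−8) · 8^8/8! ≈ 0.1396.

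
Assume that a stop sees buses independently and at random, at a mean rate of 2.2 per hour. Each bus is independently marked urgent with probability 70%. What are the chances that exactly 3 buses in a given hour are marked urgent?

0.1305

Thinning: the buses that are marked urgent themselves form a Poisson process with rate 0.7 × 2.2 = 1.54 per hour.
So μ = 1.54.
P(N = 3) = e^(−1.54) · 1.54^3/3! ≈ 0.1305.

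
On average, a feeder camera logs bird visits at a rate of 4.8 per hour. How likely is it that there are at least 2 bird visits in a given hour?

0.9523

With mean μ = 4.8 per hour,
P(N ≥ 2) = 1 − P(N ≤ 1) = 1 − Σ_{j=0}^{1} e^(−μ) μ^j/j! ≈ 0.9523.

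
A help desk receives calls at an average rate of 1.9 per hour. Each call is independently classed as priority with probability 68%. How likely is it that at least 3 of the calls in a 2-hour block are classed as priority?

0.4775

Thinning: the calls that are classed as priority themselves form a Poisson process with rate 0.68 × 1.9 = 1.292 per hour.
Over the interval, μ = 1.292 × 2 = 2.584 (a 2-hour block = 2 hours).
P(N ≥ 3) = 1 − P(N ≤ 2) ≈ 0.4775.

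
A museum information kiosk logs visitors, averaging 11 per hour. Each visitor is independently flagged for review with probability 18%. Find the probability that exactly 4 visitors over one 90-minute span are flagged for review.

Thinning: the visitors that are flagged for review themselves form a Poisson process with rate 0.18 × 11 = 1.98 per hour.
Over the interval, μ = 1.98 × 1.5 = 2.97 (a 90-minute span = 1.5 hours).
P(N = 4) = e^(−2.97) · 2.97^4/4! ≈ 0.1663.

0.1663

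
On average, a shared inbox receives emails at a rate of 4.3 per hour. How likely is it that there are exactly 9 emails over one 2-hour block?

0.1306

Over the interval, μ = 4.3 × 2 = 8.6 (a 2-hour block = 2 hours).
P(N = 9) = e^(−μ) μ^9/9! = e^(−8.6) · 8.6^9/362880 ≈ 0.1306.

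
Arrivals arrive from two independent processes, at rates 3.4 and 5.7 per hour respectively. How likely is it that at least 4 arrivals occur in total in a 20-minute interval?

Independent Poisson processes superpose: combined rate λ = 3.4 + 5.7 = 9.1 per hour.
Over the interval, μ = 9.1 × 1/3 ≈ 3.03333 (a 20-minute interval = 1/3 hours).
P(N ≥ 4) = 1 − P(N ≤ 3) ≈ 0.3602.

0.3602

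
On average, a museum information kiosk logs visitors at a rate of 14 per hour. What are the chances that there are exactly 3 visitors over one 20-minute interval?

0.1593

Over the interval, μ = 14 × 1/3 ≈ 4.66667 (a 20-minute interval = 1/3 hours).
P(N = 3) = e^(−μ) μ^3/3! = e^(−4.66667) · 4.66667^3/6 ≈ 0.1593.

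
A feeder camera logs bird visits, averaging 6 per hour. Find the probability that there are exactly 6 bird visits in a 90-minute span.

Over the interval, μ = 6 × 1.5 = 9 (a 90-minute span = 1.5 hours).
P(N = 6) = e^(−μ) μ^6/6! = e^(−9) · 9^6/720 ≈ 0.0911.

0.0911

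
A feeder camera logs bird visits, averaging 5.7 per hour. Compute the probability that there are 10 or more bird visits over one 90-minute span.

Over the interval, μ = 5.7 × 1.5 = 8.55 (a 90-minute span = 1.5 hours).
P(N ≥ 10) = 1 − P(N ≤ 9) = 1 − Σ_{j=0}^{9} e^(−μ) μ^j/j! ≈ 0.3535.

0.3535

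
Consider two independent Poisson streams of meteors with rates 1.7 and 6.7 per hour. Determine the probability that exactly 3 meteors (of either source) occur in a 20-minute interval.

Independent Poisson processes superpose: combined rate λ = 1.7 + 6.7 = 8.4 per hour.
Over the interval, μ = 8.4 × 1/3 = 2.8 (a 20-minute interval = 1/3 hours).
P(N = 3) = e^(−2.8) · 2.8^3/3! ≈ 0.2225.

0.2225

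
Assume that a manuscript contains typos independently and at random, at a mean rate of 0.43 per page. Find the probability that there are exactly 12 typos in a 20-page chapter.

Over the interval, μ = 0.43 × 20 = 8.6 (a 20-page chapter = 20 pages).
P(N = 12) = e^(−μ) μ^12/12! = e^(−8.6) · 8.6^12/479001600 ≈ 0.0629.

0.0629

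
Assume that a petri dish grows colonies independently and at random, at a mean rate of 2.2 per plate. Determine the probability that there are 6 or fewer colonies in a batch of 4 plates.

Over the interval, μ = 2.2 × 4 = 8.8 (a batch of 4 plates = 4 plates).
P(N ≤ 6) = Σ_{j=0}^{6} e^(−μ) μ^j/j! ≈ 0.2256.

0.2256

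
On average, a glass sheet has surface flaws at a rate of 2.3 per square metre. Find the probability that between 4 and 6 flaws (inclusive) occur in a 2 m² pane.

0.4923

Over the interval, μ = 2.3 × 2 = 4.6 (a 2 m² pane = 2 square metres).
P(4 ≤ N ≤ 6) = Σ_{j=4}^{6} e^(−4.6) · 4.6^j/j! ≈ 0.4923.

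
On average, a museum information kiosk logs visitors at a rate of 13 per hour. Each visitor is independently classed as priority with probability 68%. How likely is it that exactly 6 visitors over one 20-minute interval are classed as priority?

0.0477

Thinning: the visitors that are classed as priority themselves form a Poisson process with rate 0.68 × 13 = 8.84 per hour.
Over the interval, μ = 8.84 × 1/3 ≈ 2.94667 (a 20-minute interval = 1/3 hours).
P(N = 6) = e^(−2.94667) · 2.94667^6/6! ≈ 0.0477.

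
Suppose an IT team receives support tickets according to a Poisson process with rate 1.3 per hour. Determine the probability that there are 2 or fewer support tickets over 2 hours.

Over the interval, μ = 1.3 × 2 = 2.6 (2 hours).
P(N ≤ 2) = Σ_{j=0}^{2} e^(−μ) μ^j/j! ≈ 0.5184.

0.5184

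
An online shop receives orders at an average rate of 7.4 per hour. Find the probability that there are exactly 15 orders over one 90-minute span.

Over the interval, μ = 7.4 × 1.5 = 11.1 (a 90-minute span = 1.5 hours).
P(N = 15) = e^(−μ) μ^15/15! = e^(−11.1) · 11.1^15/1307674368000 ≈ 0.0553.

0.0553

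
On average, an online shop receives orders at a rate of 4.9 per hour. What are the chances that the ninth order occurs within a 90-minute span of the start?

Over the interval, μ = 4.9 × 1.5 = 7.35 (a 90-minute span = 1.5 hours).
The ninth arrival falls in the interval iff at least 9 events occur there: P(S_9 ≤ t) = P(N ≥ 9) = 1 − P(N ≤ 8) ≈ 0.3175.

0.3175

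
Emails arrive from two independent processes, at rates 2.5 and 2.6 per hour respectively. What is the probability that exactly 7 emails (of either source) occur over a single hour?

Independent Poisson processes superpose: combined rate λ = 2.5 + 2.6 = 5.1 per hour.
So μ = 5.1.
P(N = 7) = e^(−5.1) · 5.1^7/7! ≈ 0.1086.

0.1086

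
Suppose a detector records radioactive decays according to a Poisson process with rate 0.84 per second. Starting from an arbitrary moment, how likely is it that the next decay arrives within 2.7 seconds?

0.8965

Inter-arrival times are exponential with rate λ = 0.84 per second.
P(T ≤ 2.7) = 1 − e^(−λt) = 1 − e^(−0.84 × 2.7) = 1 − e^(−2.268) ≈ 0.8965.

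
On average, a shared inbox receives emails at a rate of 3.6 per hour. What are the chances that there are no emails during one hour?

0.0273

With mean μ = 3.6 per hour,
P(N = 0) = e^(−μ) μ^0/0! = e^(−3.6) · 3.6^0/1 ≈ 0.0273.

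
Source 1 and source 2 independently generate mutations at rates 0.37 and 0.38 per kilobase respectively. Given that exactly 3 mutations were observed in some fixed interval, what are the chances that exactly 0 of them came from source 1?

0.1301

Given the total, each event is independently from source 1 with probability p = λ_1/(λ_1+λ_2) = 0.37/0.75 ≈ 0.4933.
So K ~ Binomial(3, 0.37/0.75): P(K = 0) = C(3,0) · (0.37/0.75)^0 · (0.38/0.75)^3 ≈ 0.1301.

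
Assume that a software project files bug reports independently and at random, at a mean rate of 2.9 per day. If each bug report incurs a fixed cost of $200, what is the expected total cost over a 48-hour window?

E[N] = 2.9 × 2 = 5.8 (a 48-hour window = 2 days); E[cost] = 5.8 × $200 = $1160.

$1160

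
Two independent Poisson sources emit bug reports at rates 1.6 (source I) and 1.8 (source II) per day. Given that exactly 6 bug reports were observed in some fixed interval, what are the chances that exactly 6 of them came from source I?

Given the total, each event is independently from source I with probability p = λ_I/(λ_I+λ_II) = 1.6/3.4 ≈ 0.4706.
So K ~ Binomial(6, 1.6/3.4): P(K = 6) = C(6,6) · (1.6/3.4)^6 · (1.8/3.4)^0 ≈ 0.0109.

0.0109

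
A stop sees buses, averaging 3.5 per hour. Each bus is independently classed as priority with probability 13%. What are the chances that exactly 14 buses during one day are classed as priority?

Thinning: the buses that are classed as priority themselves form a Poisson process with rate 0.13 × 3.5 = 0.455 per hour.
Over the interval, μ = 0.455 × 24 = 10.92 (a day = 24 hours).
P(N = 14) = e^(−10.92) · 10.92^14/14! ≈ 0.0712.

0.0712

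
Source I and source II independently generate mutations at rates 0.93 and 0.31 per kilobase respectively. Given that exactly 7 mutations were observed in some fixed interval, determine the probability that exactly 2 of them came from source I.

0.0115

Given the total, each event is independently from source I with probability p = λ_I/(λ_I+λ_II) = 0.93/1.24 = 0.7500.
So K ~ Binomial(7, 0.93/1.24): P(K = 2) = C(7,2) · (0.93/1.24)^2 · (0.31/1.24)^5 ≈ 0.0115.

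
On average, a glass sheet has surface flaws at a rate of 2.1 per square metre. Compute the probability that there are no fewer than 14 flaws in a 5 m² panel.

0.1747

Over the interval, μ = 2.1 × 5 = 10.5 (a 5 m² panel = 5 square metres).
P(N ≥ 14) = 1 − P(N ≤ 13) = 1 − Σ_{j=0}^{13} e^(−μ) μ^j/j! ≈ 0.1747.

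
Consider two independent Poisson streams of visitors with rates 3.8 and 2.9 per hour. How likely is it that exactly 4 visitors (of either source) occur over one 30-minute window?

0.1841

Independent Poisson processes superpose: combined rate λ = 3.8 + 2.9 = 6.7 per hour.
Over the interval, μ = 6.7 × 0.5 = 3.35 (a 30-minute window = 0.5 hours).
P(N = 4) = e^(−3.35) · 3.35^4/4! ≈ 0.1841.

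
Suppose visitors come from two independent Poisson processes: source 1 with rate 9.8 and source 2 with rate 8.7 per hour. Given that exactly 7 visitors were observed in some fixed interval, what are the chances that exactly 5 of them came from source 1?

0.1937

Given the total, each event is independently from source 1 with probability p = λ_1/(λ_1+λ_2) = 9.8/18.5 ≈ 0.5297.
So K ~ Binomial(7, 9.8/18.5): P(K = 5) = C(7,5) · (9.8/18.5)^5 · (8.7/18.5)^2 ≈ 0.1937.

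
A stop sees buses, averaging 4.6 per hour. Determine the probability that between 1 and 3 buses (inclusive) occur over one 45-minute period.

0.5157

Over the interval, μ = 4.6 × 0.75 = 3.45 (a 45-minute period = 0.75 hours).
P(1 ≤ N ≤ 3) = Σ_{j=1}^{3} e^(−3.45) · 3.45^j/j! ≈ 0.5157.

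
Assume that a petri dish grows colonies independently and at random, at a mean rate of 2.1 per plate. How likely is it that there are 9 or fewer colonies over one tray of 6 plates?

Over the interval, μ = 2.1 × 6 = 12.6 (a tray of 6 plates = 6 plates).
P(N ≤ 9) = Σ_{j=0}^{9} e^(−μ) μ^j/j! ≈ 0.1939.

0.1939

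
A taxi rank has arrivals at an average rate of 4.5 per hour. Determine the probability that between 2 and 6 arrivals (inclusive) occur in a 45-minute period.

0.7942

Over the interval, μ = 4.5 × 0.75 = 3.375 (a 45-minute period = 0.75 hours).
P(2 ≤ N ≤ 6) = Σ_{j=2}^{6} e^(−3.375) · 3.375^j/j! ≈ 0.7942.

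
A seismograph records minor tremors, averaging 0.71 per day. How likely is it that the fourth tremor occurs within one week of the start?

Over the interval, μ = 0.71 × 7 = 4.97 (a week = 7 days).
The fourth arrival falls in the interval iff at least 4 events occur there: P(S_4 ≤ t) = P(N ≥ 4) = 1 − P(N ≤ 3) ≈ 0.7307.

0.7307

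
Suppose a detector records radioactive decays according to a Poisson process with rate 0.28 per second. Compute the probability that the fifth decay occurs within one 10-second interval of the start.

Over the interval, μ = 0.28 × 10 = 2.8 (a 10-second interval = 10 seconds).
The fifth arrival falls in the interval iff at least 5 events occur there: P(S_5 ≤ t) = P(N ≥ 5) = 1 − P(N ≤ 4) ≈ 0.1523.

0.1523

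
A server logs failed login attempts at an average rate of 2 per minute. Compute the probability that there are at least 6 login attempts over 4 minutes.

0.8088

Over the interval, μ = 2 × 4 = 8 (4 minutes).
P(N ≥ 6) = 1 − P(N ≤ 5) = 1 − Σ_{j=0}^{5} e^(−μ) μ^j/j! ≈ 0.8088.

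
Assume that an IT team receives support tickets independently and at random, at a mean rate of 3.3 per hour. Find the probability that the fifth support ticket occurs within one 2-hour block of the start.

0.7873

Over the interval, μ = 3.3 × 2 = 6.6 (a 2-hour block = 2 hours).
The fifth arrival falls in the interval iff at least 5 events occur there: P(S_5 ≤ t) = P(N ≥ 5) = 1 − P(N ≤ 4) ≈ 0.7873.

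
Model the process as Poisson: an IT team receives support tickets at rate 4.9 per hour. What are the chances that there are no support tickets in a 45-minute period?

0.0253

Over the interval, μ = 4.9 × 0.75 = 3.675 (a 45-minute period = 0.75 hours).
P(N = 0) = e^(−μ) μ^0/0! = e^(−3.675) · 3.675^0/1 ≈ 0.0253.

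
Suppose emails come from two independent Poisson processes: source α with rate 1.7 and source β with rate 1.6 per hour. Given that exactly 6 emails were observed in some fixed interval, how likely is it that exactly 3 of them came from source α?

0.3116

Given the total, each event is independently from source α with probability p = λ_α/(λ_α+λ_β) = 1.7/3.3 ≈ 0.5152.
So K ~ Binomial(6, 1.7/3.3): P(K = 3) = C(6,3) · (1.7/3.3)^3 · (1.6/3.3)^3 ≈ 0.3116.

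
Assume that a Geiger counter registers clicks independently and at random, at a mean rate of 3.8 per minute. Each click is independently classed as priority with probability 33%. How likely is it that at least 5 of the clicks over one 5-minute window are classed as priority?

0.7495

Thinning: the clicks that are classed as priority themselves form a Poisson process with rate 0.33 × 3.8 = 1.254 per minute.
Over the interval, μ = 1.254 × 5 = 6.27 (a 5-minute window = 5 minutes).
P(N ≥ 5) = 1 − P(N ≤ 4) ≈ 0.7495.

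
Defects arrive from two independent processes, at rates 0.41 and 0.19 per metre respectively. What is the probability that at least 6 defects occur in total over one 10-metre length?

0.5543

Independent Poisson processes superpose: combined rate λ = 0.41 + 0.19 = 0.6 per metre.
Over the interval, μ = 0.6 × 10 = 6 (a 10-metre length = 10 metres).
P(N ≥ 6) = 1 − P(N ≤ 5) ≈ 0.5543.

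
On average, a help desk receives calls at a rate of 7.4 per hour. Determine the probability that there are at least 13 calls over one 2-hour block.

Over the interval, μ = 7.4 × 2 = 14.8 (a 2-hour block = 2 hours).
P(N ≥ 13) = 1 − P(N ≤ 12) = 1 − Σ_{j=0}^{12} e^(−μ) μ^j/j! ≈ 0.7155.

0.7155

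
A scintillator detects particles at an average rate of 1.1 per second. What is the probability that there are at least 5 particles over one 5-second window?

0.6425

Over the interval, μ = 1.1 × 5 = 5.5 (a 5-second window = 5 seconds).
P(N ≥ 5) = 1 − P(N ≤ 4) = 1 − Σ_{j=0}^{4} e^(−μ) μ^j/j! ≈ 0.6425.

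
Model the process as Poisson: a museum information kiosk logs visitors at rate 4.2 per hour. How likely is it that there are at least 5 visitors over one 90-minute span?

0.7531

Over the interval, μ = 4.2 × 1.5 = 6.3 (a 90-minute span = 1.5 hours).
P(N ≥ 5) = 1 − P(N ≤ 4) = 1 − Σ_{j=0}^{4} e^(−μ) μ^j/j! ≈ 0.7531.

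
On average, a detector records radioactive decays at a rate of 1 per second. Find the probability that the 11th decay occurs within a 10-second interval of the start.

Over the interval, μ = 1 × 10 = 10 (a 10-second interval = 10 seconds).
The 11th arrival falls in the interval iff at least 11 events occur there: P(S_11 ≤ t) = P(N ≥ 11) = 1 − P(N ≤ 10) ≈ 0.4170.

0.4170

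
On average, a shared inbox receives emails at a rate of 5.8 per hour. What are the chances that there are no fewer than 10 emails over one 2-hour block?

0.7209

Over the interval, μ = 5.8 × 2 = 11.6 (a 2-hour block = 2 hours).
P(N ≥ 10) = 1 − P(N ≤ 9) = 1 − Σ_{j=0}^{9} e^(−μ) μ^j/j! ≈ 0.7209.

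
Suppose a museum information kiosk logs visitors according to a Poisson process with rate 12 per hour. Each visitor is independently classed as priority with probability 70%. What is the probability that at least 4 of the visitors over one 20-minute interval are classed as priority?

Thinning: the visitors that are classed as priority themselves form a Poisson process with rate 0.7 × 12 = 8.4 per hour.
Over the interval, μ = 8.4 × 1/3 = 2.8 (a 20-minute interval = 1/3 hours).
P(N ≥ 4) = 1 − P(N ≤ 3) ≈ 0.3081.

0.3081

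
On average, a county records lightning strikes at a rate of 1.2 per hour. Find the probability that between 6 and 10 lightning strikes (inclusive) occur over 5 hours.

Over the interval, μ = 1.2 × 5 = 6 (5 hours).
P(6 ≤ N ≤ 10) = Σ_{j=6}^{10} e^(−6) · 6^j/j! ≈ 0.5117.

0.5117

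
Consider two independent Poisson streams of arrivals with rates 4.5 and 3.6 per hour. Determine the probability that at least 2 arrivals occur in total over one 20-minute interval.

Independent Poisson processes superpose: combined rate λ = 4.5 + 3.6 = 8.1 per hour.
Over the interval, μ = 8.1 × 1/3 = 2.7 (a 20-minute interval = 1/3 hours).
P(N ≥ 2) = 1 − P(N ≤ 1) ≈ 0.7513.

0.7513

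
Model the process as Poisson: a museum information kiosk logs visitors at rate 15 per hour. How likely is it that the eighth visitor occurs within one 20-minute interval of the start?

Over the interval, μ = 15 × 1/3 = 5 (a 20-minute interval = 1/3 hours).
The eighth arrival falls in the interval iff at least 8 events occur there: P(S_8 ≤ t) = P(N ≥ 8) = 1 − P(N ≤ 7) ≈ 0.1334.

0.1334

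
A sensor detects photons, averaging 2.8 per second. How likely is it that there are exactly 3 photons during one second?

With mean μ = 2.8 per second,
P(N = 3) = e^(−μ) μ^3/3! = e^(−2.8) · 2.8^3/6 ≈ 0.2225.

0.2225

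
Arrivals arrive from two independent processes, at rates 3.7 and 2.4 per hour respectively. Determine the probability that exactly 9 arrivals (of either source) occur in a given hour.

Independent Poisson processes superpose: combined rate λ = 3.7 + 2.4 = 6.1 per hour.
So μ = 6.1.
P(N = 9) = e^(−6.1) · 6.1^9/9! ≈ 0.0723.

0.0723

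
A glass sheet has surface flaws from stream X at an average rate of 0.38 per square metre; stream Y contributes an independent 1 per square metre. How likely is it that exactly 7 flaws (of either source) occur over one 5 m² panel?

Independent Poisson processes superpose: combined rate λ = 0.38 + 1 = 1.38 per square metre.
Over the interval, μ = 1.38 × 5 = 6.9 (a 5 m² panel = 5 square metres).
P(N = 7) = e^(−6.9) · 6.9^7/7! ≈ 0.1489.

0.1489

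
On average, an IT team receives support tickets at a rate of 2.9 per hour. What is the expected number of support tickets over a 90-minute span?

E[N] = λt = 2.9 × 1.5 = 4.35 (a 90-minute span = 1.5 hours).

4.35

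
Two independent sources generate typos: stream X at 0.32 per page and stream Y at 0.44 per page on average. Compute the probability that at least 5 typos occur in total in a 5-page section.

0.3322

Independent Poisson processes superpose: combined rate λ = 0.32 + 0.44 = 0.76 per page.
Over the interval, μ = 0.76 × 5 = 3.8 (a 5-page section = 5 pages).
P(N ≥ 5) = 1 − P(N ≤ 4) ≈ 0.3322.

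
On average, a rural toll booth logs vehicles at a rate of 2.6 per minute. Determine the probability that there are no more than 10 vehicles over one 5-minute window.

Over the interval, μ = 2.6 × 5 = 13 (a 5-minute window = 5 minutes).
P(N ≤ 10) = Σ_{j=0}^{10} e^(−μ) μ^j/j! ≈ 0.2517.

0.2517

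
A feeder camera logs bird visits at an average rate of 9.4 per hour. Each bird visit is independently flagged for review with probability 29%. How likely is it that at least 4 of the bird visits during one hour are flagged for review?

Thinning: the bird visits that are flagged for review themselves form a Poisson process with rate 0.29 × 9.4 = 2.726 per hour.
So μ = 2.726.
P(N ≥ 4) = 1 − P(N ≤ 3) ≈ 0.2916.

0.2916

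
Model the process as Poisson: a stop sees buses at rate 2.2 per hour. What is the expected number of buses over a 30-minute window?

E[N] = λt = 2.2 × 0.5 = 1.1 (a 30-minute window = 0.5 hours).

1.1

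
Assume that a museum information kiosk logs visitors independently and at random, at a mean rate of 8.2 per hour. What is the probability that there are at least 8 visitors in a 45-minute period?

Over the interval, μ = 8.2 × 0.75 = 6.15 (a 45-minute period = 0.75 hours).
P(N ≥ 8) = 1 − P(N ≤ 7) = 1 − Σ_{j=0}^{7} e^(−μ) μ^j/j! ≈ 0.2769.

0.2769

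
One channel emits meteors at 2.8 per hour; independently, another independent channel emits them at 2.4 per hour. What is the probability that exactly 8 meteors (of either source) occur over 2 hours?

Independent Poisson processes superpose: combined rate λ = 2.8 + 2.4 = 5.2 per hour.
Over the interval, μ = 5.2 × 2 = 10.4 (2 hours).
P(N = 8) = e^(−10.4) · 10.4^8/8! ≈ 0.1033.

0.1033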